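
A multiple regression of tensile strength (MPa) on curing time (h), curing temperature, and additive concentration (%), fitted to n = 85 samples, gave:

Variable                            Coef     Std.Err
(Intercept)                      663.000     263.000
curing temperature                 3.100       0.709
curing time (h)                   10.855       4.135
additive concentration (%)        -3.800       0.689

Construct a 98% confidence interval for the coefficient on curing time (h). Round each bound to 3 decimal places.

(1.042, 20.668)

Read off: b = 10.855, SE = 4.135 for curing time (h).
df = n − k − 1 = 85 − 3 − 1 = 81.
t* = t_{0.01, 81} = 2.37327.
Margin = t* × SE = 2.37327 × 4.135 = 9.81347.
CI: 10.855 ± 9.81347 → (1.042, 20.668).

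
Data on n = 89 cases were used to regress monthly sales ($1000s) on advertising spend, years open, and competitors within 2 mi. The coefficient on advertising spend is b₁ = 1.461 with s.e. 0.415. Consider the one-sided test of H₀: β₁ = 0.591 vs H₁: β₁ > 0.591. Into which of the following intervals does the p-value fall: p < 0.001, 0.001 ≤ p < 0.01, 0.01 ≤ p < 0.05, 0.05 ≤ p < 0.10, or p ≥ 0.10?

t = (1.461 − 0.591) / 0.415 = 2.096.
df = n − k − 1 = 89 − 3 − 1 = 85.
One-sided p = P(T_{85} > t) ≈ 0.0195.
So 0.01 ≤ p < 0.05.

0.01 ≤ p < 0.05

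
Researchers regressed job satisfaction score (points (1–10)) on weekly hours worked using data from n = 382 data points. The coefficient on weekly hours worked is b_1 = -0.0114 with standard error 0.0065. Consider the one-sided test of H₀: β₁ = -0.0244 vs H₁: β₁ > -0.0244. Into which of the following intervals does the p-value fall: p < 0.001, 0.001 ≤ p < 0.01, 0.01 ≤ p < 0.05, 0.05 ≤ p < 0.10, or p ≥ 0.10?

t = (-0.0114 − (-0.0244)) / 0.0065 = 2.000.
df = n − 2 = 382 − 2 = 380.
One-sided p = P(T_{380} > t) ≈ 0.0231.
So 0.01 ≤ p < 0.05.

0.01 ≤ p < 0.05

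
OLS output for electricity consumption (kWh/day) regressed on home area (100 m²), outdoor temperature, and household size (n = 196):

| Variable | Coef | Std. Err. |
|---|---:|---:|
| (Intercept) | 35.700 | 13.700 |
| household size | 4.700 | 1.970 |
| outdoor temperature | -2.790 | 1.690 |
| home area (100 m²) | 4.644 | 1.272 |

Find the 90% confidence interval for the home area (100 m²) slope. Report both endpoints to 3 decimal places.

Read off: b = 4.644, SE = 1.272 for home area (100 m²).
df = n − k − 1 = 196 − 3 − 1 = 192.
t* = t_{0.05, 192} = 1.652829.
Margin = t* × SE = 1.652829 × 1.272 = 2.10240.
CI: 4.644 ± 2.10240 → (2.542, 6.746).

(2.542, 6.746)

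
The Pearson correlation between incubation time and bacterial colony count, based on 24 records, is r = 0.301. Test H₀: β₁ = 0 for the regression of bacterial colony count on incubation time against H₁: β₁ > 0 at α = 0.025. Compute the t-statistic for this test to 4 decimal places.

t = 1.4805

t = r·√(n − 2)/√(1 − r²) = 0.301·√22/√0.909399 = 1.4805.
df = n − 2 = 22.
One-sided p ≈ 0.0765, which is ≥ 0.025, so fail to reject H₀.
The data do not give significant evidence of a linear association between incubation time and bacterial colony count.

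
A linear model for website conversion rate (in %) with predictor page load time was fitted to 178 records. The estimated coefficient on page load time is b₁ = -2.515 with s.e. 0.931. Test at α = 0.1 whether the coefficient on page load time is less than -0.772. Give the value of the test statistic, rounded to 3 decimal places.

t = -1.872

H₀: β₁ = -0.772 vs H₁: β₁ < -0.772.
t = (b₁ − β₁⁰)/SE = (-2.515 − (-0.772)) / 0.931 = -1.872.
df = n − 2 = 178 − 2 = 176.
One-sided p ≈ 0.0314, which is < 0.1, so reject H₀.
There is evidence that the true slope on page load time is below -0.772 % per unit.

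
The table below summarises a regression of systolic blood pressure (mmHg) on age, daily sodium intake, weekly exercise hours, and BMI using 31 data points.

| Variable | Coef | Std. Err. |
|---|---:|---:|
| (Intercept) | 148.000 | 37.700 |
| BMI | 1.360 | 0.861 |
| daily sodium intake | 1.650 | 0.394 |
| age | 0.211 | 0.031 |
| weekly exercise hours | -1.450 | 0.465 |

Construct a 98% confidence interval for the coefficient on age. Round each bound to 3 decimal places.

Read off: b = 0.211, SE = 0.031 for age.
df = n − k − 1 = 31 − 4 − 1 = 26.
t* = t_{0.01, 26} = 2.47863.
Margin = t* × SE = 2.47863 × 0.031 = 0.07684.
CI: 0.211 ± 0.07684 → (0.134, 0.288).

(0.134, 0.288)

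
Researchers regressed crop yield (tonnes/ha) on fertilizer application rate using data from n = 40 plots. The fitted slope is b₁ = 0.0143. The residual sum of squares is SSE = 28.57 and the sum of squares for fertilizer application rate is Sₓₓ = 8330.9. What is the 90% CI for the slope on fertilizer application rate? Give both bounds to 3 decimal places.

MSE = SSE/(n − 2) = 28.57/38 = 0.751842.
SE(b₁) = √(MSE/Sₓₓ) = √(0.751842/8330.9) = 0.00949986.
df = n − 2 = 38.
t* = t_{0.05, 38} = 1.685954.
Margin = t* × SE = 1.685954 × 0.00949986 = 0.01602.
CI: 0.0143 ± 0.01602 → (-0.002, 0.030).
With 90% confidence, each one-unit increase in fertilizer application rate is associated with a change of between -0.002 and 0.030 tonnes/ha in crop yield.

(-0.002, 0.030)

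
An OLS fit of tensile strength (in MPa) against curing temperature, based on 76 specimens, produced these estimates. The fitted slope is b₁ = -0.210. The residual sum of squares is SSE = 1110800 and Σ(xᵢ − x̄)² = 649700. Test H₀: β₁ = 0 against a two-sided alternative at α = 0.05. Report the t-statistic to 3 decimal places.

MSE = SSE/(n − 2) = 1110800/74 = 15010.8.
SE(b₁) = √(MSE/Sₓₓ) = √(15010.8/649700) = 0.152001.
t = -0.210 / 0.152001 = -1.382.
df = n − 2 = 74.
Two-sided p ≈ 0.1713, which is ≥ 0.05, so fail to reject H₀.
The data do not give significant evidence of an association between curing temperature and tensile strength.

t = -1.382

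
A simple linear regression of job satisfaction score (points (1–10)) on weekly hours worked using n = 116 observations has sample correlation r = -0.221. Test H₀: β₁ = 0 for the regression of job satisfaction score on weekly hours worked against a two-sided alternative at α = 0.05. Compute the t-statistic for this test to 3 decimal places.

t = -2.419

t = r·√(n − 2)/√(1 − r²) = -0.221·√114/√0.951159 = -2.419.
df = n − 2 = 114.
Two-sided p ≈ 0.0171, which is < 0.05, so reject H₀.
There is evidence of a linear association between weekly hours worked and job satisfaction score.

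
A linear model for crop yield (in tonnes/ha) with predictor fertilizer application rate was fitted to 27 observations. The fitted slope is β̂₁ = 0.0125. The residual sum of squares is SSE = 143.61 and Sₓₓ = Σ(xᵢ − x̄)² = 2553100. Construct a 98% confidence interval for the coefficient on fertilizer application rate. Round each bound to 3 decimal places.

(0.009, 0.016)

MSE = SSE/(n − 2) = 143.61/25 = 5.7444.
SE(β̂₁) = √(MSE/Sₓₓ) = √(5.7444/2553100) = 0.00149999.
df = n − 2 = 25.
t* = t_{0.01, 25} = 2.485107.
Margin = t* × SE = 2.485107 × 0.00149999 = 0.00373.
CI: 0.0125 ± 0.00373 → (0.009, 0.016).
With 98% confidence, each one-unit increase in fertilizer application rate is associated with a change of between 0.009 and 0.016 tonnes/ha in crop yield.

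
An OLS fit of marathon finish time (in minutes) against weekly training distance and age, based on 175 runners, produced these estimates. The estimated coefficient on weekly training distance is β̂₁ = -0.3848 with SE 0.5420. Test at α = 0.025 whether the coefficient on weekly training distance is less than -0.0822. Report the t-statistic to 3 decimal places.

H₀: β₁ = -0.0822 vs H₁: β₁ < -0.0822.
t = (β̂₁ − β₁⁰)/SE = (-0.3848 − (-0.0822)) / 0.5420 = -0.558.
df = n − k − 1 = 175 − 2 − 1 = 172.
One-sided p ≈ 0.2887, which is ≥ 0.025, so fail to reject H₀.
The data do not give significant evidence that the true slope on weekly training distance is below -0.0822 minutes per unit, holding the other predictors fixed.

t = -0.558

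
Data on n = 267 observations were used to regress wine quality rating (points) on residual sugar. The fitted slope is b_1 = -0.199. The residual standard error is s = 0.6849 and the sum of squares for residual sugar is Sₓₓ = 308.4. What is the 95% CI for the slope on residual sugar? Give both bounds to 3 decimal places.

SE(b_1) = s/√Sₓₓ = 0.6849/√308.4 = 0.0390005.
df = n − 2 = 265.
t* = t_{0.025, 265} = 1.968956.
Margin = t* × SE = 1.968956 × 0.0390005 = 0.07679.
CI: -0.199 ± 0.07679 → (-0.276, -0.122).
With 95% confidence, each one-unit increase in residual sugar is associated with a change of between -0.276 and -0.122 points in wine quality rating.

(-0.276, -0.122)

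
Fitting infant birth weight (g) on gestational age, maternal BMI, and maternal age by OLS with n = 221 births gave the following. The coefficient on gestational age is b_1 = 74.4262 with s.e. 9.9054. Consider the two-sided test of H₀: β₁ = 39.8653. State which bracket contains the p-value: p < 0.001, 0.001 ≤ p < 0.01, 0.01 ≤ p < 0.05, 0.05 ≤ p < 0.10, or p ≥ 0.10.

p < 0.001

t = (74.4262 − 39.8653) / 9.9054 = 3.489.
df = n − k − 1 = 221 − 3 − 1 = 217.
Two-sided p = 2·P(T_{217} > |t|) ≈ 0.0006.
So p < 0.001.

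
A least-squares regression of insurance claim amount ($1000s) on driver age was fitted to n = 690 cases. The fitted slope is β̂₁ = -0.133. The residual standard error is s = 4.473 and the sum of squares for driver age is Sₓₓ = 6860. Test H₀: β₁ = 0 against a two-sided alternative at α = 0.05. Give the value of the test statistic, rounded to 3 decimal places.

t = -2.463

SE(β̂₁) = s/√Sₓₓ = 4.473/√6860 = 0.0540054.
t = -0.133 / 0.0540054 = -2.463.
df = n − 2 = 688.
Two-sided p ≈ 0.0140, which is < 0.05, so reject H₀.
There is evidence that driver age is associated with insurance claim amount.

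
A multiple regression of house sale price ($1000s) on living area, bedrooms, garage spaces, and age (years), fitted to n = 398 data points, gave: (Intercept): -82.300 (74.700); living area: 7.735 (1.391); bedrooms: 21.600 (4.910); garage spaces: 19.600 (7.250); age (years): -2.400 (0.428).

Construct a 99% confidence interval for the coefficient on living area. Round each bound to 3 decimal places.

Read off: b = 7.735, SE = 1.391 for living area.
df = n − k − 1 = 398 − 4 − 1 = 393.
t* = t_{0.005, 393} = 2.588397.
Margin = t* × SE = 2.588397 × 1.391 = 3.60046.
CI: 7.735 ± 3.60046 → (4.135, 11.335).

(4.135, 11.335)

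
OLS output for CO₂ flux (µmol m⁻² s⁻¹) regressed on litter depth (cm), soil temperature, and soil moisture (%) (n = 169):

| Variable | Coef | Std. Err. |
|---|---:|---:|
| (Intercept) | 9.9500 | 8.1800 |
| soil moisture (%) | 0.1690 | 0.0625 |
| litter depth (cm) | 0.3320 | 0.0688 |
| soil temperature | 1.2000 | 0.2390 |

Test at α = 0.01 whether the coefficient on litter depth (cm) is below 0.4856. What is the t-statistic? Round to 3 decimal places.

t = -2.233

Read off: b = 0.3320, SE = 0.0688 for litter depth (cm).
H₀: β₁ = 0.4856 vs H₁: β₁ < 0.4856.
t = (0.3320 − 0.4856) / 0.0688 = -2.233.
df = n − k − 1 = 169 − 3 − 1 = 165.
One-sided p ≈ 0.0135, which is ≥ 0.01, so fail to reject H₀.
The data do not give significant evidence that the true slope on litter depth (cm) is below 0.4856 µmol m⁻² s⁻¹ per unit, holding the other predictors fixed.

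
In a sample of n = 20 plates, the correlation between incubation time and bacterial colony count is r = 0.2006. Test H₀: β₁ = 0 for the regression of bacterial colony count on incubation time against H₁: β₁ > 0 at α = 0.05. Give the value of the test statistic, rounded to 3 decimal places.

t = r·√(n − 2)/√(1 − r²) = 0.2006·√18/√0.95976 = 0.869.
df = n − 2 = 18.
One-sided p ≈ 0.1982, which is ≥ 0.05, so fail to reject H₀.
The data do not give significant evidence of a linear association between incubation time and bacterial colony count.

t = 0.869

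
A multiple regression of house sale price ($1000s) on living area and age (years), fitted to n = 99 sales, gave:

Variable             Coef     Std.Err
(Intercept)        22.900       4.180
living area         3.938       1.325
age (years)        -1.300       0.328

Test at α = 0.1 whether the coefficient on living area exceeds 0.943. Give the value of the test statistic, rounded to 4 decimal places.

t = 2.2604

Read off: b = 3.938, SE = 1.325 for living area.
H₀: β₁ = 0.943 vs H₁: β₁ > 0.943.
t = (3.938 − 0.943) / 1.325 = 2.2604.
df = n − k − 1 = 99 − 2 − 1 = 96.
One-sided p ≈ 0.0130, which is < 0.1, so reject H₀.
There is evidence that the true slope on living area exceeds 0.943 $1000s per unit, holding the other predictors fixed.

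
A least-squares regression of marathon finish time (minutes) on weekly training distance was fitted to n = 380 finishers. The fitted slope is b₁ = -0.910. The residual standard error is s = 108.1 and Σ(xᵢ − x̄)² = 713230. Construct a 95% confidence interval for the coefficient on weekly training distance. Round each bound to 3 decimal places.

SE(b₁) = s/√Sₓₓ = 108.1/√713230 = 0.128.
df = n − 2 = 378.
t* = t_{0.025, 378} = 1.96626.
Margin = t* × SE = 1.96626 × 0.128 = 0.25168.
CI: -0.910 ± 0.25168 → (-1.162, -0.658).
With 95% confidence, each one-unit increase in weekly training distance is associated with a change of between -1.162 and -0.658 minutes in marathon finish time.

(-1.162, -0.658)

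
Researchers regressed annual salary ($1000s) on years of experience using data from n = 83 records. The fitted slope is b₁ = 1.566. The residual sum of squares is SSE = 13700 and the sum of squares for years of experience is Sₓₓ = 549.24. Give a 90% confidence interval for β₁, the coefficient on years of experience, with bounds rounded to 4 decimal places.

(0.6427, 2.4893)

MSE = SSE/(n − 2) = 13700/81 = 169.136.
SE(b₁) = √(MSE/Sₓₓ) = √(169.136/549.24) = 0.554928.
df = n − 2 = 81.
t* = t_{0.05, 81} = 1.663884.
Margin = t* × SE = 1.663884 × 0.554928 = 0.923336.
CI: 1.566 ± 0.923336 → (0.6427, 2.4893).
With 90% confidence, each one-unit increase in years of experience is associated with a change of between 0.6427 and 2.4893 $1000s in annual salary.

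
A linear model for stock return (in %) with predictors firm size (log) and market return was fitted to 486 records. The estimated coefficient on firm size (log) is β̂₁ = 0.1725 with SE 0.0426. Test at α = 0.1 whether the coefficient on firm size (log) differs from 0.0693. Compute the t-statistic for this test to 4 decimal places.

t = 2.4225

H₀: β₁ = 0.0693 vs H₁: β₁ ≠ 0.0693.
t = (β̂₁ − β₁⁰)/SE = (0.1725 − 0.0693) / 0.0426 = 2.4225.
df = n − k − 1 = 486 − 2 − 1 = 483.
Two-sided p ≈ 0.0158, which is < 0.1, so reject H₀.
There is evidence that the true slope on firm size (log) differs from 0.0693 % per unit, holding the other predictors fixed.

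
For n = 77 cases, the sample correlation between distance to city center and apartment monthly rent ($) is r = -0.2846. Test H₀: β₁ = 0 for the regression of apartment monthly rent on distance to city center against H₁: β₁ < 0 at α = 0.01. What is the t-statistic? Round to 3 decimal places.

t = -2.571

t = r·√(n − 2)/√(1 − r²) = -0.2846·√75/√0.919003 = -2.571.
df = n − 2 = 75.
One-sided p ≈ 0.0061, which is < 0.01, so reject H₀.
There is evidence of a linear association between distance to city center and apartment monthly rent.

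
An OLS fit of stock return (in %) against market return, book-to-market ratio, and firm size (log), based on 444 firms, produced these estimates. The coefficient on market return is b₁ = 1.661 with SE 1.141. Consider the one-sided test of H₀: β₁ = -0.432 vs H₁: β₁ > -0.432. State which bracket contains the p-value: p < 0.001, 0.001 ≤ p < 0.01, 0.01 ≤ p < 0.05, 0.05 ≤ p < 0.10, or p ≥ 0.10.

t = (1.661 − (-0.432)) / 1.141 = 1.834.
df = n − k − 1 = 444 − 3 − 1 = 440.
One-sided p = P(T_{440} > t) ≈ 0.0336.
So 0.01 ≤ p < 0.05.

0.01 ≤ p < 0.05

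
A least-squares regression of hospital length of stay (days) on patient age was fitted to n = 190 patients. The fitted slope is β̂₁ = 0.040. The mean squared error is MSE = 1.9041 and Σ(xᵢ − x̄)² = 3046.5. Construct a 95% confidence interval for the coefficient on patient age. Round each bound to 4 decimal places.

SE(β̂₁) = √(MSE/Sₓₓ) = √(1.9041/3046.5) = 0.0250002.
df = n − 2 = 188.
t* = t_{0.025, 188} = 1.972663.
Margin = t* × SE = 1.972663 × 0.0250002 = 0.049317.
CI: 0.040 ± 0.049317 → (-0.0093, 0.0893).
With 95% confidence, each one-unit increase in patient age is associated with a change of between -0.0093 and 0.0893 days in hospital length of stay.

(-0.0093, 0.0893)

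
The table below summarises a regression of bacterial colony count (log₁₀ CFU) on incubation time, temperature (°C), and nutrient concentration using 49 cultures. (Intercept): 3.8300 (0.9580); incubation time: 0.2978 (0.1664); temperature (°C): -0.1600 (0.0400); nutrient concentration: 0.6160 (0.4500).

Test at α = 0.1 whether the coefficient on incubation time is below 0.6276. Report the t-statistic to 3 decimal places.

t = -1.982

Read off: b = 0.2978, SE = 0.1664 for incubation time.
H₀: β₁ = 0.6276 vs H₁: β₁ < 0.6276.
t = (0.2978 − 0.6276) / 0.1664 = -1.982.
df = n − k − 1 = 49 − 3 − 1 = 45.
One-sided p ≈ 0.0268, which is < 0.1, so reject H₀.
There is evidence that the true slope on incubation time is below 0.6276 log₁₀ CFU per unit, holding the other predictors fixed.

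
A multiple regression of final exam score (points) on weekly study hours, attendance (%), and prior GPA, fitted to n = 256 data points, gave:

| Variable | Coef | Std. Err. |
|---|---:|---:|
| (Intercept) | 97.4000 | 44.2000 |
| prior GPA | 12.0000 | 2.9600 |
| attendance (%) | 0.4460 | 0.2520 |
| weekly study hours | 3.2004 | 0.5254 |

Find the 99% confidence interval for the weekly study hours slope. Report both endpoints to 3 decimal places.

(1.837, 4.564)

Read off: b = 3.2004, SE = 0.5254 for weekly study hours.
df = n − k − 1 = 256 − 3 − 1 = 252.
t* = t_{0.005, 252} = 2.595479.
Margin = t* × SE = 2.595479 × 0.5254 = 1.36366.
CI: 3.2004 ± 1.36366 → (1.837, 4.564).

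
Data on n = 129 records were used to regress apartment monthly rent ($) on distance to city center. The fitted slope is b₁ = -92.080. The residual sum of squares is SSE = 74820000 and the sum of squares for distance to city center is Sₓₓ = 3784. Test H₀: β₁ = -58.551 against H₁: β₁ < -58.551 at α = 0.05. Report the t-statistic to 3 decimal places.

t = -2.687

MSE = SSE/(n − 2) = 74820000/127 = 589134.
SE(b₁) = √(MSE/Sₓₓ) = √(589134/3784) = 12.4776.
t = (-92.080 − (-58.551)) / 12.4776 = -2.687.
df = n − 2 = 127.
One-sided p ≈ 0.0041, which is < 0.05, so reject H₀.
There is evidence that the true slope on distance to city center is below -58.551 $ per unit.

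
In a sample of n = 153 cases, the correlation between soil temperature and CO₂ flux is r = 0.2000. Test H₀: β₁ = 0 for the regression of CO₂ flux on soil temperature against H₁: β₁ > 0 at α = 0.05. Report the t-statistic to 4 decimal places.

t = 2.5083

t = r·√(n − 2)/√(1 − r²) = 0.2000·√151/√0.96 = 2.5083.
df = n − 2 = 151.
One-sided p ≈ 0.0066, which is < 0.05, so reject H₀.
There is evidence of a linear association between soil temperature and CO₂ flux.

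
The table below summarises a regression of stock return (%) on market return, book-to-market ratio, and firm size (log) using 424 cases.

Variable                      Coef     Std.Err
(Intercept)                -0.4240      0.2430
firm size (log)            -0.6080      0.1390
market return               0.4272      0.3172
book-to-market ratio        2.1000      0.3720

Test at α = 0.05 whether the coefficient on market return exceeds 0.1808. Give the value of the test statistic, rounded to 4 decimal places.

Read off: b = 0.4272, SE = 0.3172 for market return.
H₀: β₁ = 0.1808 vs H₁: β₁ > 0.1808.
t = (0.4272 − 0.1808) / 0.3172 = 0.7768.
df = n − k − 1 = 424 − 3 − 1 = 420.
One-sided p ≈ 0.2189, which is ≥ 0.05, so fail to reject H₀.
The data do not give significant evidence that the true slope on market return exceeds 0.1808 % per unit, holding the other predictors fixed.

t = 0.7768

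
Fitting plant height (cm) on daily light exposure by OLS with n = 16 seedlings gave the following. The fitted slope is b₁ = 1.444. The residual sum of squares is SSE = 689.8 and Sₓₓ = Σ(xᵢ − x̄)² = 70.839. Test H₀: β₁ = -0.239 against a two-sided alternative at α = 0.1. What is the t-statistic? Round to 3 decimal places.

MSE = SSE/(n − 2) = 689.8/14 = 49.2714.
SE(b₁) = √(MSE/Sₓₓ) = √(49.2714/70.839) = 0.833991.
t = (1.444 − (-0.239)) / 0.833991 = 2.018.
df = n − 2 = 14.
Two-sided p ≈ 0.0632, which is < 0.1, so reject H₀.
There is evidence that the true slope on daily light exposure differs from -0.239 cm per unit.

t = 2.018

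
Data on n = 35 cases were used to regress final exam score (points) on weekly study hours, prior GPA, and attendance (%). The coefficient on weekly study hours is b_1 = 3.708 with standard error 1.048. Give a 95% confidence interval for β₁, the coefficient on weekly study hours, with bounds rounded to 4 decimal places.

(1.5706, 5.8454)

df = n − k − 1 = 35 − 3 − 1 = 31.
t* = t_{0.025, 31} = 2.039513.
Margin = t* × SE = 2.039513 × 1.048 = 2.137410.
CI: 3.708 ± 2.137410 → (1.5706, 5.8454).
With 95% confidence, each one-unit increase in weekly study hours is associated with a change of between 1.5706 and 5.8454 points in final exam score, holding the other predictors fixed.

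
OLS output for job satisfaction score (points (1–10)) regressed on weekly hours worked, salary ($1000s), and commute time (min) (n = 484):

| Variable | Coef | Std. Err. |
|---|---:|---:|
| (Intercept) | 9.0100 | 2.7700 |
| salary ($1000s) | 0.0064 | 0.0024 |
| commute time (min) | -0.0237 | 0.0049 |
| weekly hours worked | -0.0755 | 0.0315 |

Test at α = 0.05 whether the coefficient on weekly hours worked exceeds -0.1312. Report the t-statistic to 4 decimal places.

Read off: b = -0.0755, SE = 0.0315 for weekly hours worked.
H₀: β₁ = -0.1312 vs H₁: β₁ > -0.1312.
t = (-0.0755 − (-0.1312)) / 0.0315 = 1.7683.
df = n − k − 1 = 484 − 3 − 1 = 480.
One-sided p ≈ 0.0388, which is < 0.05, so reject H₀.
There is evidence that the true slope on weekly hours worked exceeds -0.1312 points (1–10) per unit, holding the other predictors fixed.

t = 1.7683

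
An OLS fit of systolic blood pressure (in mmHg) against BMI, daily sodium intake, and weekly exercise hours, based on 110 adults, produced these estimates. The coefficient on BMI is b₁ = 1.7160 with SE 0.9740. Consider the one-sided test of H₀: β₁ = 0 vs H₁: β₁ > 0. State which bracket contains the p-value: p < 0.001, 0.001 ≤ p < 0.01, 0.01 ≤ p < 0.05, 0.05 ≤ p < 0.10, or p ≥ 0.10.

0.01 ≤ p < 0.05

t = 1.7160 / 0.9740 = 1.762.
df = n − k − 1 = 110 − 3 − 1 = 106.
One-sided p = P(T_{106} > t) ≈ 0.0405.
So 0.01 ≤ p < 0.05.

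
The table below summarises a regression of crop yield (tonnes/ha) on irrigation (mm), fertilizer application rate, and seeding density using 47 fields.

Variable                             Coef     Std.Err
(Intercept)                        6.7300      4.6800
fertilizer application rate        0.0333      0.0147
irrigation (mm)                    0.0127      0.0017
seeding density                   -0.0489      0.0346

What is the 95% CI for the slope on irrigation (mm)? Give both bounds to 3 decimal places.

Read off: b = 0.0127, SE = 0.0017 for irrigation (mm).
df = n − k − 1 = 47 − 3 − 1 = 43.
t* = t_{0.025, 43} = 2.016692.
Margin = t* × SE = 2.016692 × 0.0017 = 0.00343.
CI: 0.0127 ± 0.00343 → (0.009, 0.016).

(0.009, 0.016)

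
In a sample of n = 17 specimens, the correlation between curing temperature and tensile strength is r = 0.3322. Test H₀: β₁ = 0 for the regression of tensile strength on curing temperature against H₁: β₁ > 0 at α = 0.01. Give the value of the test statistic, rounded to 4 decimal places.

t = r·√(n − 2)/√(1 − r²) = 0.3322·√15/√0.889643 = 1.3641.
df = n − 2 = 15.
One-sided p ≈ 0.0963, which is ≥ 0.01, so fail to reject H₀.
The data do not give significant evidence of a linear association between curing temperature and tensile strength.

t = 1.3641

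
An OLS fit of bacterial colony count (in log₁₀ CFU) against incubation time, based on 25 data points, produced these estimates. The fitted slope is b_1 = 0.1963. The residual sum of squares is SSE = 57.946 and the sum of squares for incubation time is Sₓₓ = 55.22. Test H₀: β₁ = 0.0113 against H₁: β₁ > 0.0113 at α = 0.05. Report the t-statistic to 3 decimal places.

t = 0.866

MSE = SSE/(n − 2) = 57.946/23 = 2.51939.
SE(b_1) = √(MSE/Sₓₓ) = √(2.51939/55.22) = 0.213599.
t = (0.1963 − 0.0113) / 0.213599 = 0.866.
df = n − 2 = 23.
One-sided p ≈ 0.1977, which is ≥ 0.05, so fail to reject H₀.
The data do not give significant evidence that the true slope on incubation time exceeds 0.0113 log₁₀ CFU per unit.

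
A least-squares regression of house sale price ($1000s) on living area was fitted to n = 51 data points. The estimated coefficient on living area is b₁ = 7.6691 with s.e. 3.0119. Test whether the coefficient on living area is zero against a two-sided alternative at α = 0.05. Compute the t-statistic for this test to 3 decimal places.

H₀: β₁ = 0 vs H₁: β₁ ≠ 0.
t = (b₁ − β₁⁰)/SE = 7.6691 / 3.0119 = 2.546.
df = n − 2 = 51 − 2 = 49.
Two-sided p ≈ 0.0141, which is < 0.05, so reject H₀.
There is evidence that living area is associated with house sale price.

t = 2.546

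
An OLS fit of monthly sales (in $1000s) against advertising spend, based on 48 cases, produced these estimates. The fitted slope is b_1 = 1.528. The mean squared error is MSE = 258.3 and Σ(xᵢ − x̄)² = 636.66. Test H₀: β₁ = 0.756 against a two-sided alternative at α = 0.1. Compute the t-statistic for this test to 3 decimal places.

SE(b_1) = √(MSE/Sₓₓ) = √(258.3/636.66) = 0.636955.
t = (1.528 − 0.756) / 0.636955 = 1.212.
df = n − 2 = 46.
Two-sided p ≈ 0.2317, which is ≥ 0.1, so fail to reject H₀.
The data are consistent with a true slope of 0.756 $1000s per unit of advertising spend.

t = 1.212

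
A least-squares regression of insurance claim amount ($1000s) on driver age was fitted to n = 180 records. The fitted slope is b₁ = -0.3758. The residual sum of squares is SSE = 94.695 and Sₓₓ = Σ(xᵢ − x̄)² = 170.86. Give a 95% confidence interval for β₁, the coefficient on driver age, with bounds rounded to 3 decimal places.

MSE = SSE/(n − 2) = 94.695/178 = 0.531994.
SE(b₁) = √(MSE/Sₓₓ) = √(0.531994/170.86) = 0.0557999.
df = n − 2 = 178.
t* = t_{0.025, 178} = 1.973381.
Margin = t* × SE = 1.973381 × 0.0557999 = 0.11011.
CI: -0.3758 ± 0.11011 → (-0.486, -0.266).
With 95% confidence, each one-unit increase in driver age is associated with a change of between -0.486 and -0.266 $1000s in insurance claim amount.

(-0.486, -0.266)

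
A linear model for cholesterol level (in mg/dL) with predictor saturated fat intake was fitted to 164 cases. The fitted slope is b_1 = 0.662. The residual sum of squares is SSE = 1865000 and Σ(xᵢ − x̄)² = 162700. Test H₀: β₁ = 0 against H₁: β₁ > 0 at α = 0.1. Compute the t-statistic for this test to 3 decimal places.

MSE = SSE/(n − 2) = 1865000/162 = 11512.3.
SE(b_1) = √(MSE/Sₓₓ) = √(11512.3/162700) = 0.266004.
t = 0.662 / 0.266004 = 2.489.
df = n − 2 = 162.
One-sided p ≈ 0.0069, which is < 0.1, so reject H₀.
There is evidence that the true slope on saturated fat intake is positive.

t = 2.489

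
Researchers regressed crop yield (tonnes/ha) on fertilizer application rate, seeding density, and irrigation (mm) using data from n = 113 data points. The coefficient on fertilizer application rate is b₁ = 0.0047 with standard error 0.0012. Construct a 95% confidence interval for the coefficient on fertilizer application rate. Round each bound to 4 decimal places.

df = n − k − 1 = 113 − 3 − 1 = 109.
t* = t_{0.025, 109} = 1.981967.
Margin = t* × SE = 1.981967 × 0.0012 = 0.002378.
CI: 0.0047 ± 0.002378 → (0.0023, 0.0071).
With 95% confidence, each one-unit increase in fertilizer application rate is associated with a change of between 0.0023 and 0.0071 tonnes/ha in crop yield, holding the other predictors fixed.

(0.0023, 0.0071)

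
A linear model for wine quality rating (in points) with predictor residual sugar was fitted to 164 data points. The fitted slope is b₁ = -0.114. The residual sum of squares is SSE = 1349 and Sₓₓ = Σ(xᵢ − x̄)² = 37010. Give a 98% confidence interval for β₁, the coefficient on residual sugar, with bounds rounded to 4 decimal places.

MSE = SSE/(n − 2) = 1349/162 = 8.32716.
SE(b₁) = √(MSE/Sₓₓ) = √(8.32716/37010) = 0.0149999.
df = n − 2 = 162.
t* = t_{0.01, 162} = 2.349586.
Margin = t* × SE = 2.349586 × 0.0149999 = 0.035244.
CI: -0.114 ± 0.035244 → (-0.1492, -0.0788).
With 98% confidence, each one-unit increase in residual sugar is associated with a change of between -0.1492 and -0.0788 points in wine quality rating.

(-0.1492, -0.0788)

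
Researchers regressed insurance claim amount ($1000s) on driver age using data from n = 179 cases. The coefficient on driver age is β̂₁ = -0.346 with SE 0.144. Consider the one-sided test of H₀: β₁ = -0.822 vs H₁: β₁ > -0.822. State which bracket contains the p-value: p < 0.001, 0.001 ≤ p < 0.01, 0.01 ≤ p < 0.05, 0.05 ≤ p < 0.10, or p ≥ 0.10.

p < 0.001

t = (-0.346 − (-0.822)) / 0.144 = 3.306.
df = n − 2 = 179 − 2 = 177.
One-sided p = P(T_{177} > t) ≈ 0.0006.
So p < 0.001.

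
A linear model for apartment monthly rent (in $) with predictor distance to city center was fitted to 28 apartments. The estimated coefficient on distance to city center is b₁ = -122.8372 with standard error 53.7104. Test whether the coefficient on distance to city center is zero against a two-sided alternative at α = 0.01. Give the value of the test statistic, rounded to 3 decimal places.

H₀: β₁ = 0 vs H₁: β₁ ≠ 0.
t = (b₁ − β₁⁰)/SE = -122.8372 / 53.7104 = -2.287.
df = n − 2 = 28 − 2 = 26.
Two-sided p ≈ 0.0306, which is ≥ 0.01, so fail to reject H₀.
The data do not give significant evidence of an association between distance to city center and apartment monthly rent.

t = -2.287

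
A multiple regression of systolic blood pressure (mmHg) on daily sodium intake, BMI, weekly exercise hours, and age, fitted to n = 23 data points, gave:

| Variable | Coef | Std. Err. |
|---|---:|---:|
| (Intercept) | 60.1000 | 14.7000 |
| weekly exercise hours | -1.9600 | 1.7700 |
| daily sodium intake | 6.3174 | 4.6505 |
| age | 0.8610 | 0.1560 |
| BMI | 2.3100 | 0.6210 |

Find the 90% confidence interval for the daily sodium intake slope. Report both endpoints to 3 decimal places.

Read off: b = 6.3174, SE = 4.6505 for daily sodium intake.
df = n − k − 1 = 23 − 4 − 1 = 18.
t* = t_{0.05, 18} = 1.734064.
Margin = t* × SE = 1.734064 × 4.6505 = 8.06426.
CI: 6.3174 ± 8.06426 → (-1.747, 14.382).

(-1.747, 14.382)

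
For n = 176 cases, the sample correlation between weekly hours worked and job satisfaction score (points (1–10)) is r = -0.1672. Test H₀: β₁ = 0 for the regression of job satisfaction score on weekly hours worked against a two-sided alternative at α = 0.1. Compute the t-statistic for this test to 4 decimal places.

t = -2.2370

t = r·√(n − 2)/√(1 − r²) = -0.1672·√174/√0.972044 = -2.2370.
df = n − 2 = 174.
Two-sided p ≈ 0.0266, which is < 0.1, so reject H₀.
There is evidence of a linear association between weekly hours worked and job satisfaction score.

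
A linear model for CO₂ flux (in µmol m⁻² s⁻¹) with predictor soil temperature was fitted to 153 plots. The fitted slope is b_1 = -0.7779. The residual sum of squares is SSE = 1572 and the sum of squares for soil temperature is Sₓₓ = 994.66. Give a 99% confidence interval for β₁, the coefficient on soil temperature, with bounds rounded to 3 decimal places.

MSE = SSE/(n − 2) = 1572/151 = 10.4106.
SE(b_1) = √(MSE/Sₓₓ) = √(10.4106/994.66) = 0.102306.
df = n − 2 = 151.
t* = t_{0.005, 151} = 2.60878.
Margin = t* × SE = 2.60878 × 0.102306 = 0.26689.
CI: -0.7779 ± 0.26689 → (-1.045, -0.511).
With 99% confidence, each one-unit increase in soil temperature is associated with a change of between -1.045 and -0.511 µmol m⁻² s⁻¹ in CO₂ flux.

(-1.045, -0.511)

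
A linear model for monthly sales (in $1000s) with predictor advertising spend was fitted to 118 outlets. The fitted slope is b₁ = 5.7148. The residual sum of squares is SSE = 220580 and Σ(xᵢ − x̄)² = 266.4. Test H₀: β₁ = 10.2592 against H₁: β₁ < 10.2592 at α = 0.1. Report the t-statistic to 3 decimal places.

MSE = SSE/(n − 2) = 220580/116 = 1901.55.
SE(b₁) = √(MSE/Sₓₓ) = √(1901.55/266.4) = 2.6717.
t = (5.7148 − 10.2592) / 2.6717 = -1.701.
df = n − 2 = 116.
One-sided p ≈ 0.0458, which is < 0.1, so reject H₀.
There is evidence that the true slope on advertising spend is below 10.2592 $1000s per unit.

t = -1.701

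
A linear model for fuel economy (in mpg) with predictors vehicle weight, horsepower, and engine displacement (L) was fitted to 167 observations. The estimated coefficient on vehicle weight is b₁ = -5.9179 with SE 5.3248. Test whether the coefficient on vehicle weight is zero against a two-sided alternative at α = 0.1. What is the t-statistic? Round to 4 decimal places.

t = -1.1114

H₀: β₁ = 0 vs H₁: β₁ ≠ 0.
t = (b₁ − β₁⁰)/SE = -5.9179 / 5.3248 = -1.1114.
df = n − k − 1 = 167 − 3 − 1 = 163.
Two-sided p ≈ 0.2680, which is ≥ 0.1, so fail to reject H₀.
The data do not give significant evidence of an association between vehicle weight and fuel economy, after adjusting for the other predictors.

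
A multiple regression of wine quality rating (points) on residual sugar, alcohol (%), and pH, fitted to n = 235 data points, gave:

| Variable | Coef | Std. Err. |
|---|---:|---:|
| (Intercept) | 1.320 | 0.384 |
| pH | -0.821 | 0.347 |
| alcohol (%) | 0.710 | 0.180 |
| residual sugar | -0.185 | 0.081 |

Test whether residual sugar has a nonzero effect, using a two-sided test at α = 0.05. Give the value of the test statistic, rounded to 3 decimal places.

Read off: b = -0.185, SE = 0.081 for residual sugar.
H₀: β₁ = 0 vs H₁: β₁ ≠ 0.
t = -0.185 / 0.081 = -2.284.
df = n − k − 1 = 235 − 3 − 1 = 231.
Two-sided p ≈ 0.0233, which is < 0.05, so reject H₀.
There is evidence that residual sugar is associated with wine quality rating, holding the other predictors fixed.

t = -2.284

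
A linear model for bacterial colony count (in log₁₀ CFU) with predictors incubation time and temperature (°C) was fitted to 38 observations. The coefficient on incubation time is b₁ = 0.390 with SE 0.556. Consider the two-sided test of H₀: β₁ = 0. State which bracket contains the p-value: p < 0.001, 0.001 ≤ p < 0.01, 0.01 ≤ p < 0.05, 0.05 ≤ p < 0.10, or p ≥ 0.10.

t = 0.390 / 0.556 = 0.701.
df = n − k − 1 = 38 − 2 − 1 = 35.
Two-sided p = 2·P(T_{35} > |t|) ≈ 0.4877.
So p ≥ 0.10.

p ≥ 0.10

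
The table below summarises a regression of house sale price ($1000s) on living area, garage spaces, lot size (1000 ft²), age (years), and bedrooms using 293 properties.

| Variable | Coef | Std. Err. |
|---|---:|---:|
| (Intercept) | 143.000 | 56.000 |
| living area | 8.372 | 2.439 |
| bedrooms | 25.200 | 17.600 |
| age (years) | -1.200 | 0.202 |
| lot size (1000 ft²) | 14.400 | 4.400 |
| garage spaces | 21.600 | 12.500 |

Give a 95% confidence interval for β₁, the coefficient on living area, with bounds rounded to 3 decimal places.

(3.571, 13.173)

Read off: b = 8.372, SE = 2.439 for living area.
df = n − k − 1 = 293 − 5 − 1 = 287.
t* = t_{0.025, 287} = 1.968264.
Margin = t* × SE = 1.968264 × 2.439 = 4.80060.
CI: 8.372 ± 4.80060 → (3.571, 13.173).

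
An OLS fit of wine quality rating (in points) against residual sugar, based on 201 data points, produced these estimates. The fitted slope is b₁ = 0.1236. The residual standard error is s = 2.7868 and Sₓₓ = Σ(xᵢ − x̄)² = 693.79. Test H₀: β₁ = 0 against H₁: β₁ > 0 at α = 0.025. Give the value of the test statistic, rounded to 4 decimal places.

t = 1.1682

SE(b₁) = s/√Sₓₓ = 2.7868/√693.79 = 0.105801.
t = 0.1236 / 0.105801 = 1.1682.
df = n − 2 = 199.
One-sided p ≈ 0.1221, which is ≥ 0.025, so fail to reject H₀.
The data do not give significant evidence that the true slope on residual sugar is positive.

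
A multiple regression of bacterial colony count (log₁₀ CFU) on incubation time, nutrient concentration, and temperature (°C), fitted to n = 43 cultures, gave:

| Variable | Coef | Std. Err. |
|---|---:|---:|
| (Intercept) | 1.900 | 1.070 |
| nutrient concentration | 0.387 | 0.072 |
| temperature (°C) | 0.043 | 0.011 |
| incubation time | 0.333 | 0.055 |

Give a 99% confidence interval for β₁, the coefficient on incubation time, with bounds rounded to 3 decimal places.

Read off: b = 0.333, SE = 0.055 for incubation time.
df = n − k − 1 = 43 − 3 − 1 = 39.
t* = t_{0.005, 39} = 2.707913.
Margin = t* × SE = 2.707913 × 0.055 = 0.14894.
CI: 0.333 ± 0.14894 → (0.184, 0.482).

(0.184, 0.482)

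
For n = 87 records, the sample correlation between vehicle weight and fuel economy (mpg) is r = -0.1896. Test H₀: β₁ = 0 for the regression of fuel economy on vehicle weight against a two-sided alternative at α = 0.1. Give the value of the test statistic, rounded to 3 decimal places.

t = r·√(n − 2)/√(1 − r²) = -0.1896·√85/√0.964052 = -1.780.
df = n − 2 = 85.
Two-sided p ≈ 0.0786, which is < 0.1, so reject H₀.
There is evidence of a linear association between vehicle weight and fuel economy.

t = -1.780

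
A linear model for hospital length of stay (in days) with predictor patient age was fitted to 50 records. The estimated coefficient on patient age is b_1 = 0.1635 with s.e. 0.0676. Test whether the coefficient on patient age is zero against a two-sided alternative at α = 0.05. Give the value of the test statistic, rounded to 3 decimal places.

t = 2.419

H₀: β₁ = 0 vs H₁: β₁ ≠ 0.
t = (b_1 − β₁⁰)/SE = 0.1635 / 0.0676 = 2.419.
df = n − 2 = 50 − 2 = 48.
Two-sided p ≈ 0.0194, which is < 0.05, so reject H₀.
There is evidence that patient age is associated with hospital length of stay.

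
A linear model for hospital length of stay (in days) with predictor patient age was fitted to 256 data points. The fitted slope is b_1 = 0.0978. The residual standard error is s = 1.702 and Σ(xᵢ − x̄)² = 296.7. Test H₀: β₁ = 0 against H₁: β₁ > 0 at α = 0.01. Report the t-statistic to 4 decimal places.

t = 0.9898

SE(b_1) = s/√Sₓₓ = 1.702/√296.7 = 0.09881.
t = 0.0978 / 0.09881 = 0.9898.
df = n − 2 = 254.
One-sided p ≈ 0.1616, which is ≥ 0.01, so fail to reject H₀.
The data do not give significant evidence that the true slope on patient age is positive.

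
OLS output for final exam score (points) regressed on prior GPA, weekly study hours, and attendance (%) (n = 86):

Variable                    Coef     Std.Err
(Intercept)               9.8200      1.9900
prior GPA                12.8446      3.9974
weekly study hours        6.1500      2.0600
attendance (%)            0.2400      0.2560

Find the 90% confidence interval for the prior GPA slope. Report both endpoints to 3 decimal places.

Read off: b = 12.8446, SE = 3.9974 for prior GPA.
df = n − k − 1 = 86 − 3 − 1 = 82.
t* = t_{0.05, 82} = 1.663649.
Margin = t* × SE = 1.663649 × 3.9974 = 6.65027.
CI: 12.8446 ± 6.65027 → (6.194, 19.495).

(6.194, 19.495)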